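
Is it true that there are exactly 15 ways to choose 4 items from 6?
True

C(6,4) = 15.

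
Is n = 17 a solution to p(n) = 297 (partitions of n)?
Yes

Reasoning: Pentagonal recurrence p(n) = p(n−1) + p(n−2) − p(n−5) − p(n−7) + …: p(17) = p(16) + p(15) − p(12) − p(10) + p(5) + p(2) = 231 + 176 − 77 − 42 + 7 + 2 = 297, which equals 297.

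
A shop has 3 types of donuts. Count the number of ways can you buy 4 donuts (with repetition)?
15

Explanation: Stars and bars: C(4+3-1, 4) = C(6, 4) = 15.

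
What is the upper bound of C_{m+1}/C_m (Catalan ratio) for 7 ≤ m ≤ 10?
7/2

Solution: C_{m+1}/C_m = 2(2m+1)/(m+2), which increases with m. Maximum at m = 10: 2·21/12 = 7/2.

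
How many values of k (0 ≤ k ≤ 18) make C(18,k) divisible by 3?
16

Checking C(18,k) mod 3 for k = 0..18: divisible at k = 1, 2, 3, 4, 5, 6, 7, 8, 10, 11, 12, 13, 14, 15, 16, 17. That's 16 values.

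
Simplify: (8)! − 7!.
35,280

Reasoning: (8)! − 7! = (8)·7! − 7! = (8−1)·7! = 7·7! = 35,280.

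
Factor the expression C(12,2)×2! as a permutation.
C(12,2)×2! = [12!/(2!(10)!)]×2! = 12!/(10)! = P(12,2) = 132.

Answer: P(12,2)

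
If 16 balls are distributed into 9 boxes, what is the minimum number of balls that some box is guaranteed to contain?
2
Pigeonhole: ⌈16/9⌉ = 2.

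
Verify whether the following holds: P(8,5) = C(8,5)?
False

Working:
P(8,5) = 6,720 but C(8,5) = 56; they differ by a factor of 5! = 120, so the statement does not hold.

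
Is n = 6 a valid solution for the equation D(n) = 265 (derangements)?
D(6) = (6-1)·[D(5) + D(4)] = 5·[44 + 9] = 265, which equals 265.
Final answer: Yes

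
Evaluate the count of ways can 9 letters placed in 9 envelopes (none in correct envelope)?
133,496

Solution: Using D(n) = (n-1)[D(n-1) + D(n-2)]:
D(9) = (9-1) × [D(8) + D(7)]
      = 8 × [14833 + 1854]
      = 8 × 16687
      = 133,496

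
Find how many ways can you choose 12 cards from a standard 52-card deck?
206,379,406,870

Explanation: C(52,12) = 206,379,406,870.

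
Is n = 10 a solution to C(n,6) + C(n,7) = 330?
Yes
C(10,6) + C(10,7) = 210 + 120 = 330, which equals 330.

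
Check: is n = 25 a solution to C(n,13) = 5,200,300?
Yes

C(25,13) = 25·24·23·22·21·20·19·18·17·16·15·14·13/13! = 32,382,376,266,240,000/6,227,020,800 = 5,200,300, which equals 5,200,300.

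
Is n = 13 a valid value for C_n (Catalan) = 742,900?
Yes

Solution: C_13 = C(26,13)/(13+1) = 10,400,600/14 = 742,900, which equals 742,900.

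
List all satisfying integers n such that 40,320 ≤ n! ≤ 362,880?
n! is strictly increasing; 8! = 40,320 and 9! = 362,880, so valid n = 8, 9.

Answer: 8, 9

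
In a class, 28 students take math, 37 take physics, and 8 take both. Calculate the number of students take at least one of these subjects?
57

Solution: |A∪B| = |A|+|B|-|A∩B| = 28+37-8 = 57.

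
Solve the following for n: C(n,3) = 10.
C(n,3) = n(n−1)(n−2)/3! is increasing in n, and n(n−1)(n−2) = 3!·10 = 60 ≈ (n−1)^3 gives n ≈ 4.9. Check: C(3,3) = 1, C(4,3) = 4, C(5,3) = 10 ✓. So n = 5.
Final answer: 5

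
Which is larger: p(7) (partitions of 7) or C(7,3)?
Pentagonal recurrence p(n) = p(n−1) + p(n−2) − p(n−5) − p(n−7) + …: p(7) = p(6) + p(5) − p(2) − p(0) = 11 + 7 − 2 − 1 = 15; C(7,3) = 35.

Answer: C(7,3)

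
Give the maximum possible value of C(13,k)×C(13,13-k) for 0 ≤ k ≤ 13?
2,944,656

C(13,k)·C(13,13-k) = C(13,k)², maximised at the centre k = 6: C(13,6)² = 2,944,656.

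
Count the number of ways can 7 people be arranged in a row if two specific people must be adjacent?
1,440
Treat pair as unit: (7-1)! arrangements × 2 internal orders = 1,440.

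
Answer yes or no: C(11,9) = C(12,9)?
LHS = C(11,9) = 55; RHS = C(12,9) = 220. 55 ≠ 220, so the statement does not hold.

Answer: No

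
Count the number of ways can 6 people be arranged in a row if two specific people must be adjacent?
240
Treat pair as unit: (6-1)! arrangements × 2 internal orders = 240.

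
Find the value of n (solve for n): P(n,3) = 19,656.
28

Explanation: P(n,3) = n(n−1)(n−2) is increasing in n; n(n−1)(n−2) ≈ (n−1)^3 = 19,656 gives n ≈ 28.0. Check: P(26,3) = 15,600, P(27,3) = 17,550, P(28,3) = 19,656 ✓. So n = 28.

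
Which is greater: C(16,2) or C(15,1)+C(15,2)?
Equal
By Pascal's identity: C(16,2) = C(15,1)+C(15,2) = 120. Equal.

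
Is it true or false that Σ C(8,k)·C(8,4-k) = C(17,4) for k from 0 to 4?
False

Vandermonde's identity gives C(16,4) = 1,820; RHS C(17,4) = 2,380.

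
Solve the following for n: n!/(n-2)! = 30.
6

n!/(n-2)! = n×(n-1), a product of 2 consecutive integers ≈ (n−0.5)^2. 30^(1/2) + 0.5 ≈ 6.0; check n = 6: 6×5 = 30 ✓. So n = 6.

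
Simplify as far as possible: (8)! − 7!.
(8)! − 7! = (8)·7! − 7! = (8−1)·7! = 7·7! = 35,280.
Final answer: 35,280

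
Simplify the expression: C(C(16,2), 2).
7,140

Explanation: C(16,2) = 120, then C(120, 2) = 7,140.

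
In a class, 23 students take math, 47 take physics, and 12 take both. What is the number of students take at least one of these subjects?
58

|A∪B| = |A|+|B|-|A∩B| = 23+47-12 = 58.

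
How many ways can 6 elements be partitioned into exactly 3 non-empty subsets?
This equals S(6,3), the Stirling number of the 2nd kind.
Using the Stirling recurrence: S(n,k) = k·S(n-1,k) + S(n-1,k-1)
S(6,3) = 3·S(5,3) + S(5,2)
         = 3·25 + 15
         = 75 + 15
         = 90
Final answer: 90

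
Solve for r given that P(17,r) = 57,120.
4

Explanation: P(17,r) = 17·16·…·(17−r+1), a product of r factors. Multiplying down from 17: 17 = 17; 17·16 = 272; 17·16·15 = 4,080; 17·16·15·14 = 57,120 ✓ (4 factors). So r = 4.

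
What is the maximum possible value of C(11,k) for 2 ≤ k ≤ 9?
462

Solution: C(11,k) is maximised at the centre of the row: C(11,5) = 462.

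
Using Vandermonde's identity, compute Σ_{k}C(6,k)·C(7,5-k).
1,287
= C(6+7,5) = C(13,5) = 1,287.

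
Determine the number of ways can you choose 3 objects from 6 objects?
20

Explanation: C(6,3) = 6! / (3! × (6-3)!)
         = 6! / (3! × 3!)
         = 20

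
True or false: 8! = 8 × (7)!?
True

By definition n! = n × (n-1)!, so 8! = 8 × 7!.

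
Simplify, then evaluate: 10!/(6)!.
This equals 10×9×...×7 = 5,040.
Final answer: 5,040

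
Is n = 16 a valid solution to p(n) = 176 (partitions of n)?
No
Pentagonal recurrence p(n) = p(n−1) + p(n−2) − p(n−5) − p(n−7) + …: p(16) = p(15) + p(14) − p(11) − p(9) + p(4) + p(1) = 176 + 135 − 56 − 30 + 5 + 1 = 231, which does not equal 176.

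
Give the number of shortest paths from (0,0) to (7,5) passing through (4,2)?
To (4,2): C(6,4)=15. From there: C(6,3)=20. Total: 300.
Final answer: 300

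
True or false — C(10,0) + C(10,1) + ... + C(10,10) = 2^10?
True

Solution: Binomial theorem with x = y = 1: Σ C(10,i) = (1+1)^10 = 2^10 = 1,024. The statement holds.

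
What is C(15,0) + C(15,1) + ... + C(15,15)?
32,768

Solution: Sum of binomial coefficients = 2^15 = 32,768.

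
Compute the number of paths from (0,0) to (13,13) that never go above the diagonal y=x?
Counted by the Catalan number C_13: C_13 = C(26,13)/(13+1) = 10,400,600/14 = 742,900.

Answer: 742,900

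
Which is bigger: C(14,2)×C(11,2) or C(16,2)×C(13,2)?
C(16,2)×C(13,2)

C(14,2)×C(11,2)=5,005, C(16,2)×C(13,2)=9,360.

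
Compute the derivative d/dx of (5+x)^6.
6(5+x)^5

Using the power rule: d/dx (5+x)^6 = 6(5+x)^{5}.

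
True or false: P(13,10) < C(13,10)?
False

Explanation: P(13,10) = 1,037,836,800 and C(13,10) = 286; P(n,r) = r! × C(n,r) so P > C whenever r ≥ 2.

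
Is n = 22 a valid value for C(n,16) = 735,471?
C(22,16) = 22·21·20·19·18·17·16·15·14·13·12·11·10·9·8·7/16! = 1,561,112,121,913,344,000/20,922,789,888,000 = 74,613, which does not equal 735,471.

Answer: No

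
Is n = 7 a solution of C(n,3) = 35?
Yes
C(7,3) = 7·6·5/3! = 210/6 = 35, which equals 35.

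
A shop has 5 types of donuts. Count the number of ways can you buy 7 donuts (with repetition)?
Stars and bars: C(7+5-1, 7) = C(11, 7) = 330.
Final answer: 330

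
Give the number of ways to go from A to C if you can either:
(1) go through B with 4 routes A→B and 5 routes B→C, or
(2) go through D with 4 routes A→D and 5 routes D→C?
40

Solution: Route via B: 4×5=20. Route via D: 4×5=20. Total: 40.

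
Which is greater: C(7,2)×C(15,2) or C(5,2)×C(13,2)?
C(7,2)×C(15,2)=2,205, C(5,2)×C(13,2)=780.

Answer: C(7,2)×C(15,2)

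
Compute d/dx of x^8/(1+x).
Quotient rule: [8x^{7}(1+x) - x^8]/(1+x)².

Answer: (8x^7(1+x) - x^8)/(1+x)²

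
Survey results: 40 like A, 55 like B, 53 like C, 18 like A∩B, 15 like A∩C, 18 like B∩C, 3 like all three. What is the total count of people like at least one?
|A∪B∪C| = 40+55+53-18-15-18+3 = 100.
Final answer: 100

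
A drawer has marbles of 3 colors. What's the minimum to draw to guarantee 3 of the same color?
7

Worst case: 2 of each = 6. One more: 7.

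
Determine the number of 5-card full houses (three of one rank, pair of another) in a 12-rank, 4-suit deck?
3,168
Triple rank: 12. Triple suits: C(4,3)=4. Pair rank: 11. Pair suits: C(4,2)=6. Total: 3,168.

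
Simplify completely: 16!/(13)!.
3,360

Solution: This equals 16×15×14 = 3,360.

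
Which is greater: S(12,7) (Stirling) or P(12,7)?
P(12,7)

Working:
S(12,7) = 7·S(11,7) + S(11,6) = 7·63,987 + 179,487 = 627,396; P(12,7) = 3,991,680.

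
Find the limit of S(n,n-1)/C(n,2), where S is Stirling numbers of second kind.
S(n,n-1) = C(n,2), so the limit is 1.
Final answer: 1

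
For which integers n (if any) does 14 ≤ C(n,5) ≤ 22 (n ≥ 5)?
C(6,5)=6; C(7,5)=21; C(8,5)=56. So valid n = 7.
Final answer: 7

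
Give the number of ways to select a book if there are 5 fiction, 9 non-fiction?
14

Working:
By the addition principle: 5 + 9 = 14.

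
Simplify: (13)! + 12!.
6,706,022,400

Working:
(13)! + 12! = (13)·12! + 12! = (13+1)·12! = 14·12! = 6,706,022,400.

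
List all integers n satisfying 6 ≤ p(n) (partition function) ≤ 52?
5, 6, 7, 8, 9, 10

Tabulating p(n) via p(n) = p(n−1) + p(n−2) − p(n−5) − p(n−7) + …: p(4)=5; p(5)=7; p(6)=11; p(7)=15; p(8)=22; p(9)=30; p(10)=42; p(11)=56. So valid n = 5, 6, 7, 8, 9, 10.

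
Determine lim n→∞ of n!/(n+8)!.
0
n!/(n+8)! = 1/[(n+1)(n+2)···(n+8)] → 0 as n → ∞.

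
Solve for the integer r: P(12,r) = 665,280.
6

Explanation: P(12,r) = 12·11·…·(12−r+1), a product of r factors. Multiplying down from 12: 12 = 12; 12·11 = 132; 12·11·10 = 1,320; 12·11·10·9 = 11,880; 12·11·10·9·8 = 95,040; 12·11·10·9·8·7 = 665,280 ✓ (6 factors). So r = 6.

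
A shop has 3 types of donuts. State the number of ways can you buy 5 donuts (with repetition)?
21
Stars and bars: C(5+3-1, 5) = C(7, 5) = 21.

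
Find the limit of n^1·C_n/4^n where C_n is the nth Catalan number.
0

Working:
C_n ~ 4^n/(n^(3/2)√π), so n^1·C_n/4^n ~ n^(1 − 3/2)/√π → 0.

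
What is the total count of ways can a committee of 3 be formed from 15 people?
455

Explanation: C(15,3) = 15! / (3! × (15-3)!)
         = 15! / (3! × 12!)
         = 455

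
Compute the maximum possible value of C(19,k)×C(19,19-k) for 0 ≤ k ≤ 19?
8,533,694,884

Solution: C(19,k)·C(19,19-k) = C(19,k)², maximised at the centre k = 9: C(19,9)² = 8,533,694,884.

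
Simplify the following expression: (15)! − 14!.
(15)! − 14! = (15)·14! − 14! = (15−1)·14! = 14·14! = 1,220,496,076,800.
Final answer: 1,220,496,076,800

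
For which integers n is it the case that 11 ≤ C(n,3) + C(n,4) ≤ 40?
C(4,3)+C(4,4)=5; C(5,3)+C(5,4)=15; C(6,3)+C(6,4)=35; C(7,3)+C(7,4)=70. So valid n = 5, 6.

Answer: 5, 6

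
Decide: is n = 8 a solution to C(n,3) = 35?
No

Reasoning: C(8,3) = 8·7·6/3! = 336/6 = 56, which does not equal 35.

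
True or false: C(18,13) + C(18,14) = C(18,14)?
False

Pascal's identity gives C(19,14) = 11,628, whereas C(18,14) = 3,060.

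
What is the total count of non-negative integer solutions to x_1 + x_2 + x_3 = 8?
45

Explanation: C(8+3-1, 3-1) = 45.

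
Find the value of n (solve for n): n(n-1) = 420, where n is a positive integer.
21

n² − n − 420 = 0, so n = (1 ± √(1 + 4·420))/2 = (1 ± √1,681)/2 = (1 ± 41)/2, i.e. n = 21 or n = -20. Taking the positive root, n = 21 (check: 21×20 = 420).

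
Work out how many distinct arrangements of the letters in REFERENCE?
Word has 9 letters (R=2, E=4, F=1, N=1, C=1). Arrangements: 9!/Π(k!) = 7,560.
Final answer: 7,560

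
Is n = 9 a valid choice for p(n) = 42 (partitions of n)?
No

Explanation: Pentagonal recurrence p(n) = p(n−1) + p(n−2) − p(n−5) − p(n−7) + …: p(9) = p(8) + p(7) − p(4) − p(2) = 22 + 15 − 5 − 2 = 30, which does not equal 42.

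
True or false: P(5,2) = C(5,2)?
P(5,2) = 20 but C(5,2) = 10; they differ by a factor of 2! = 2, so the statement does not hold.
Final answer: False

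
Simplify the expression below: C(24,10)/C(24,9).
3/2

Reasoning: C(n,k+1)/C(n,k) = (n−k)/(k+1). Here (24−9)/(9+1) = 15/10 = 3/2.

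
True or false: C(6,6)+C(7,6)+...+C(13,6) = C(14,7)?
True

Working:
Hockey stick identity gives Σ = C(14,7) = 3,432; RHS C(14,7) = 3,432.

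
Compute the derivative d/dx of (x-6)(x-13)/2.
d/dx[(x-6)(x-13)] = (x-13) + (x-6) = 2x - 19. Dividing by 2 gives (2x - 19)/2.
Final answer: (2x - 19)/2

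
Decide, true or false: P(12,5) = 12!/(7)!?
True

Working:
Permutation formula P(n,k) = n!/(n-k)!: 12!/7! = 479,001,600/5,040 = 95,040 = P(12,5). The statement holds.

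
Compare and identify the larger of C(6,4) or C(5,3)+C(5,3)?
C(5,3)+C(5,3)

Reasoning: C(6,4)=15; C(5,3)+C(5,3)=10+10=20.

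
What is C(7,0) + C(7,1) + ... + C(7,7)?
128

Sum of binomial coefficients = 2^7 = 128.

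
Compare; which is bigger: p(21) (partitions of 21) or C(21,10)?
C(21,10)

Working:
Pentagonal recurrence p(n) = p(n−1) + p(n−2) − p(n−5) − p(n−7) + …: p(21) = p(20) + p(19) − p(16) − p(14) + p(9) + p(6) = 627 + 490 − 231 − 135 + 30 + 11 = 792; C(21,10) = 352,716.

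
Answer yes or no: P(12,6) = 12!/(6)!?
Yes
Permutation formula P(n,k) = n!/(n-k)!: 12!/6! = 479,001,600/720 = 665,280 = P(12,6). The statement holds.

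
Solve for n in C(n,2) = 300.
25

Working:
C(n,2) = n(n−1)/2! is increasing in n, and n(n−1) = 2!·300 = 600 ≈ (n−0.5)^2 gives n ≈ 25.0. Check: C(23,2) = 253, C(24,2) = 276, C(25,2) = 300 ✓. So n = 25.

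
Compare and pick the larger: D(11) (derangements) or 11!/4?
D(11)

Solution: D(11) = (11-1)·[D(10) + D(9)] = 10·[1,334,961 + 133,496] = 14,684,570; 11!/4 = 39,916,800/4 = 9,979,200.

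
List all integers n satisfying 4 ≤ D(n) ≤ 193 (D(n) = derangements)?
Using D(n) = (n−1)[D(n−1) + D(n−2)] with D(1)=0, D(2)=1: D(3)=2; D(4)=9; D(5)=44; D(6)=265. So valid n = 4, 5.

Answer: 4, 5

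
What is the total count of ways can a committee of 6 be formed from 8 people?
28

C(8,6) = 8! / (6! × (8-6)!)
         = 8! / (6! × 2!)
         = 28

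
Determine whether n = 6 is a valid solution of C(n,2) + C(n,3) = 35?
Yes
C(6,2) + C(6,3) = 15 + 20 = 35, which equals 35.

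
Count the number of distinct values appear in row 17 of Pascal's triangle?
9
Row 17 has entries C(17,0)..C(17,17); by symmetry C(17,k)=C(17,17-k), giving 9 distinct values.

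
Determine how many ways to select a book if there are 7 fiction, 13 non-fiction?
20

By the addition principle: 7 + 13 = 20.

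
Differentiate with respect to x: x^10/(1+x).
(10x^9(1+x) - x^10)/(1+x)²

Reasoning: Quotient rule: [10x^{9}(1+x) - x^10]/(1+x)².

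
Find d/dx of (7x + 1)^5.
35(7x + 1)^4

Working:
Chain rule: 5(7x+1)^{4} × 7 = 35(7x+1)^{4}.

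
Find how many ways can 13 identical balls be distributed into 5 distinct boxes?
2,380

Reasoning: C(13+5-1, 5-1) = C(17, 4) = 2,380.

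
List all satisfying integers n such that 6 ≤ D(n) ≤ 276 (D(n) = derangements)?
4, 5, 6

Using D(n) = (n−1)[D(n−1) + D(n−2)] with D(1)=0, D(2)=1: D(3)=2; D(4)=9; D(5)=44; D(6)=265; D(7)=1,854. So valid n = 4, 5, 6.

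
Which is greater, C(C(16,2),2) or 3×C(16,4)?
C(C(16,2),2)=7,140, 3×C(16,4)=5,460.
Final answer: C(C(16,2),2)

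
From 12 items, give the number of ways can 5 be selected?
792
C(12,5) = 12! / (5! × (12-5)!)
         = 12! / (5! × 7!)
         = 792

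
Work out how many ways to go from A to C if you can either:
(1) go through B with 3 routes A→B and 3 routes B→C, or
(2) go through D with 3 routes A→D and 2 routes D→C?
15
Route via B: 3×3=9. Route via D: 3×2=6. Total: 15.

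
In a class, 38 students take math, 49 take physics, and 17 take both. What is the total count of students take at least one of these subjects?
70

Reasoning: |A∪B| = |A|+|B|-|A∩B| = 38+49-17 = 70.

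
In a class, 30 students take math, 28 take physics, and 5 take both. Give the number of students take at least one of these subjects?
53
|A∪B| = |A|+|B|-|A∩B| = 30+28-5 = 53.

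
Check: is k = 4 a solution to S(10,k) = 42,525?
No

Working:
S(10,4) = 4·S(9,4) + S(9,3) = 4·7,770 + 3,025 = 34,105, which does not equal 42,525.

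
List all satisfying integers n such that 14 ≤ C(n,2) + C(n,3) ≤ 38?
5, 6

Working:
C(4,2)+C(4,3)=10; C(5,2)+C(5,3)=20; C(6,2)+C(6,3)=35; C(7,2)+C(7,3)=56. So valid n = 5, 6.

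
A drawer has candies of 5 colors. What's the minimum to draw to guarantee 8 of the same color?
Worst case: 7 of each = 35. One more: 36.

Answer: 36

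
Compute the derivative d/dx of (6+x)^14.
14(6+x)^13

Explanation: Using the power rule: d/dx (6+x)^14 = 14(6+x)^{13}.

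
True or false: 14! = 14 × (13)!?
True

Reasoning: By definition n! = n × (n-1)!, so 14! = 14 × 13!.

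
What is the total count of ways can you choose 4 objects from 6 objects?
15

Working:
C(6,4) = 6! / (4! × (6-4)!)
         = 6! / (4! × 2!)
         = 15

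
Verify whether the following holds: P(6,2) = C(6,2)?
False

P(6,2) = 30 but C(6,2) = 15; they differ by a factor of 2! = 2, so the statement does not hold.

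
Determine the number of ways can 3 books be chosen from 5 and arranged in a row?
P(5,3) = 5!/(5-3)! = 60.
Final answer: 60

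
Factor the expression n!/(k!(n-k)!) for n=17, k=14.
C(17,14) = 680
This is the binomial coefficient C(17,14) = 680.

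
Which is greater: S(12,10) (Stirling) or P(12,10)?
S(12,10) = 10·S(11,10) + S(11,9) = 10·55 + 1,155 = 1,705; P(12,10) = 239,500,800.
Final answer: P(12,10)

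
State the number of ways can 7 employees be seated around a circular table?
720

Working:
Circular arrangements: (7-1)! = 720.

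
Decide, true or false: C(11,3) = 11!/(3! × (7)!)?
False

Explanation: The correct denominator is 3!×8!, giving C(11,3) = 165; the stated RHS is 11!/(3!×7!) = 1,320 ≠ 165, so the statement does not hold.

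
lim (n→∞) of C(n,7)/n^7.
1/5040

Solution: C(n,7) ≈ n^7/7! for large n. Limit = 1/7! = 1/5040.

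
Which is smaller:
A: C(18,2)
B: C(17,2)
A=C(18,2)=153, B=C(17,2)=136.

Answer: B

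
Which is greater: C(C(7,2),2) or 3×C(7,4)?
C(C(7,2),2)

C(C(7,2),2)=210, 3×C(7,4)=105.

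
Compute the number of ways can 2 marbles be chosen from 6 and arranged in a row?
30
P(6,2) = 6!/(6-2)! = 30.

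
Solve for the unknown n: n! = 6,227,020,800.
13
n! is strictly increasing. 11! = 39,916,800, 12! = 479,001,600, 13! = 6,227,020,800 ✓. So n = 13.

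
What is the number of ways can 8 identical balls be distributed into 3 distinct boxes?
C(8+3-1, 3-1) = C(10, 2) = 45.

Answer: 45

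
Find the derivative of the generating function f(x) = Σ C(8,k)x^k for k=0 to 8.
Σ k·C(8,k)x^(k-1) for k=1 to 8

Solution: Term-by-term differentiation gives Σ k·C(8,k)x^{k-1} for k=1 to 8.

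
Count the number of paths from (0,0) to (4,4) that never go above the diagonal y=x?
14
Counted by the Catalan number C_4: C_4 = C(8,4)/(4+1) = 70/5 = 14.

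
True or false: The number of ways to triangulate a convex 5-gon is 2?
Triangulations of a convex 5-gon are counted by the Catalan number C_3: C_3 = C(6,3)/(3+1) = 20/4 = 5.

Answer: False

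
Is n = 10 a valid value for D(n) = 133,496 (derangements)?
D(10) = (10-1)·[D(9) + D(8)] = 9·[133,496 + 14,833] = 1,334,961, which does not equal 133,496.
Final answer: No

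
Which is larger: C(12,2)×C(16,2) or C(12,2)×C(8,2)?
C(12,2)×C(16,2)

Explanation: C(12,2)×C(16,2)=7,920, C(12,2)×C(8,2)=1,848.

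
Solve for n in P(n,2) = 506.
23

Solution: P(n,2) = n(n−1) is increasing in n; n(n−1) ≈ (n−0.5)^2 = 506 gives n ≈ 23.0. Check: P(21,2) = 420, P(22,2) = 462, P(23,2) = 506 ✓. So n = 23.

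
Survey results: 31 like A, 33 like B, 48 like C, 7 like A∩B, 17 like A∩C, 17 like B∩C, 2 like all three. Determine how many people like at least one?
73

Explanation: |A∪B∪C| = 31+33+48-7-17-17+2 = 73.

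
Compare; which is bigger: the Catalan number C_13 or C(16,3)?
C_13

Working:
C_13 = C(26,13)/(13+1) = 10,400,600/14 = 742,900; C(16,3) = 560.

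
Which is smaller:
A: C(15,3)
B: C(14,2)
A=C(15,3)=455, B=C(14,2)=91.

Answer: B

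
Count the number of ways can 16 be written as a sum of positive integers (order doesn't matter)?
231

Solution: Pentagonal recurrence p(n) = p(n−1) + p(n−2) − p(n−5) − p(n−7) + …: p(16) = p(15) + p(14) − p(11) − p(9) + p(4) + p(1) = 176 + 135 − 56 − 30 + 5 + 1 = 231.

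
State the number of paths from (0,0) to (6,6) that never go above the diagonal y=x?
Counted by the Catalan number C_6: C_6 = C(12,6)/(6+1) = 924/7 = 132.

Answer: 132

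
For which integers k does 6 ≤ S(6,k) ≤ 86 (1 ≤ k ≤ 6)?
2, 4, 5

Explanation: S(6,1)=1; S(6,2)=31; S(6,3)=90; S(6,4)=65; S(6,5)=15; S(6,6)=1. So valid k = 2, 4, 5.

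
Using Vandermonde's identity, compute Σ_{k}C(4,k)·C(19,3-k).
1,771

Explanation: = C(4+19,3) = C(23,3) = 1,771.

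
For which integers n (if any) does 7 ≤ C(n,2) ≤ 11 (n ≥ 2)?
5
C(4,2)=6; C(5,2)=10; C(6,2)=15. So valid n = 5.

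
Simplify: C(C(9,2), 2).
C(9,2) = 36, then C(36, 2) = 630.
Final answer: 630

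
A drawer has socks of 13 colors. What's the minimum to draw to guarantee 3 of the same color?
27
Worst case: 2 of each = 26. One more: 27.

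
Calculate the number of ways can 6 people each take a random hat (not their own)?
265
Using D(n) = (n-1)[D(n-1) + D(n-2)]:
D(6) = (6-1) × [D(5) + D(4)]
      = 5 × [44 + 9]
      = 5 × 53
      = 265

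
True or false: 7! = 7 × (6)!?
By definition n! = n × (n-1)!, so 7! = 7 × 6!.

Answer: True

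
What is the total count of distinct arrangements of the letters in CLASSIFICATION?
1,816,214,400

Solution: Word has 14 letters (C=2, L=1, A=2, S=2, I=3, F=1, T=1, O=1, N=1). Arrangements: 14!/Π(k!) = 1,816,214,400.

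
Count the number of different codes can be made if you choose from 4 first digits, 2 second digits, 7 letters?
56

By the multiplication principle: 4 × 2 × 7 = 56.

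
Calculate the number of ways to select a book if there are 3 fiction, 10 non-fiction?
By the addition principle: 3 + 10 = 13.
Final answer: 13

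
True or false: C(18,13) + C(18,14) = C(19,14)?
True

Pascal's identity C(n,k) + C(n,k+1) = C(n+1,k+1): 8,568 + 3,060 = 11,628 = C(19,14).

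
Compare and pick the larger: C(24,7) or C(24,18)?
C(24,7)

Explanation: C(24,7)=346,104, C(24,18)=134,596.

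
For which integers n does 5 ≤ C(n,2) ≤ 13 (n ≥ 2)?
4, 5

Working:
C(3,2)=3; C(4,2)=6; C(5,2)=10; C(6,2)=15. So valid n = 4, 5.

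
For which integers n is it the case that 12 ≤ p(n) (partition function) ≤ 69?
7, 8, 9, 10, 11

Working:
Tabulating p(n) via p(n) = p(n−1) + p(n−2) − p(n−5) − p(n−7) + …: p(6)=11; p(7)=15; p(8)=22; p(9)=30; p(10)=42; p(11)=56; p(12)=77. So valid n = 7, 8, 9, 10, 11.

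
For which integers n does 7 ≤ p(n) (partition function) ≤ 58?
Tabulating p(n) via p(n) = p(n−1) + p(n−2) − p(n−5) − p(n−7) + …: p(4)=5; p(5)=7; p(6)=11; p(7)=15; p(8)=22; p(9)=30; p(10)=42; p(11)=56; p(12)=77. So valid n = 5, 6, 7, 8, 9, 10, 11.
Final answer: 5, 6, 7, 8, 9, 10, 11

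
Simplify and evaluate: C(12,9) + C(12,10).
By Pascal's identity: C(13,10) = 286.
Final answer: 286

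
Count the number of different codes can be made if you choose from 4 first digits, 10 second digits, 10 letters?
400

Reasoning: By the multiplication principle: 4 × 10 × 10 = 400.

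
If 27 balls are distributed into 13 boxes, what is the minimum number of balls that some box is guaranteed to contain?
3
Pigeonhole: ⌈27/13⌉ = 3.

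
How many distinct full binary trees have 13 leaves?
208,012

Reasoning: Using the Catalan number formula: C_n = C(2n, n) / (n+1)
C_12 = C(24, 12) / (12+1)
     = 2704156 / 13
     = 208,012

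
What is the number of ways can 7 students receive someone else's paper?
Using D(n) = (n-1)[D(n-1) + D(n-2)]:
D(7) = (7-1) × [D(6) + D(5)]
      = 6 × [265 + 44]
      = 6 × 309
      = 1,854

Answer: 1,854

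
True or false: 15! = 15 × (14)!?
True

By definition n! = n × (n-1)!, so 15! = 15 × 14!.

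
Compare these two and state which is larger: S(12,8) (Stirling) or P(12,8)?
P(12,8)

S(12,8) = 8·S(11,8) + S(11,7) = 8·11,880 + 63,987 = 159,027; P(12,8) = 19,958,400.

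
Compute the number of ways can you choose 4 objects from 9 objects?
C(9,4) = 9! / (4! × (9-4)!)
         = 9! / (4! × 5!)
         = 126
Final answer: 126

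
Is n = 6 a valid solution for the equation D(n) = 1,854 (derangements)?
No

Explanation: D(6) = (6-1)·[D(5) + D(4)] = 5·[44 + 9] = 265, which does not equal 1,854.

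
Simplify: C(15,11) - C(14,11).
1,001

C(15,11) - C(14,11) = C(14,10) = 1,001.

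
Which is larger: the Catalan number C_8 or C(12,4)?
C_8

Explanation: C_8 = C(16,8)/(8+1) = 12,870/9 = 1,430; C(12,4) = 495.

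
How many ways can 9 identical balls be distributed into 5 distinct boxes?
715

Reasoning: C(9+5-1, 5-1) = C(13, 4) = 715.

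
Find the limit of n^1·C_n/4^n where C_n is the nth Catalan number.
C_n ~ 4^n/(n^(3/2)√π), so n^1·C_n/4^n ~ n^(1 − 3/2)/√π → 0.
Final answer: 0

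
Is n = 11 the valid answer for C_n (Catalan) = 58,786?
Yes
C_11 = C(22,11)/(11+1) = 705,432/12 = 58,786, which equals 58,786.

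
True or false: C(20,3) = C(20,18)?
C(20,3) = 1,140 but C(20,18) = 190; symmetry gives C(20,3) = C(20,17), not C(20,18).

Answer: False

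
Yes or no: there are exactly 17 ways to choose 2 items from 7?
No

Working:
C(7,2) = 21 ≠ 17.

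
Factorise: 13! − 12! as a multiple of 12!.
13! − 12! = 13·12! − 12! = (13 − 1)·12! = 12 × 12! = 5,748,019,200.

Answer: 12 × 12! = 5,748,019,200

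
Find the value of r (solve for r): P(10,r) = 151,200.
P(10,r) = 10·9·…·(10−r+1), a product of r factors. Multiplying down from 10: 10 = 10; 10·9 = 90; 10·9·8 = 720; 10·9·8·7 = 5,040; 10·9·8·7·6 = 30,240; 10·9·8·7·6·5 = 151,200 ✓ (6 factors). So r = 6.

Answer: 6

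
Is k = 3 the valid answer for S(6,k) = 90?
Yes

Solution: S(6,3) = 3·S(5,3) + S(5,2) = 3·25 + 15 = 90, which equals 90.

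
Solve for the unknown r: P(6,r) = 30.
P(6,r) = 6·5·…·(6−r+1), a product of r factors. Multiplying down from 6: 6 = 6; 6·5 = 30 ✓ (2 factors). So r = 2.
Final answer: 2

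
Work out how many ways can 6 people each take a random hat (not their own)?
265

Using D(n) = (n-1)[D(n-1) + D(n-2)]:
D(6) = (6-1) × [D(5) + D(4)]
      = 5 × [44 + 9]
      = 5 × 53
      = 265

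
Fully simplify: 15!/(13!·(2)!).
This is C(15,13) = 105.

Answer: 105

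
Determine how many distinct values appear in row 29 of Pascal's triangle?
15

Reasoning: Row 29 has entries C(29,0)..C(29,29); by symmetry C(29,k)=C(29,29-k), giving 15 distinct values.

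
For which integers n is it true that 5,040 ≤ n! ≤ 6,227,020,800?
n! is strictly increasing; 7! = 5,040 and 13! = 6,227,020,800, so valid n = 7, 8, 9, 10, 11, 12, 13.
Final answer: 7, 8, 9, 10, 11, 12, 13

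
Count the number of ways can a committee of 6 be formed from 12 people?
924

Solution: C(12,6) = 12! / (6! × (12-6)!)
         = 12! / (6! × 6!)
         = 924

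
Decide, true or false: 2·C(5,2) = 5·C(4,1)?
True

Absorption identity k·C(n,k) = n·C(n-1,k-1). LHS = 2·10 = 20; RHS = 5·4 = 20.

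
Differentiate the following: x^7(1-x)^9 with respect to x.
Product rule: 7x^{6}(1-x)^{9} + x^7·(-9)(1-x)^{8}.
Final answer: 7x^6(1-x)^9 - 9x^7(1-x)^8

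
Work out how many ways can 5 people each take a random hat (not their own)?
44

Using D(n) = (n-1)[D(n-1) + D(n-2)]:
D(5) = (5-1) × [D(4) + D(3)]
      = 4 × [9 + 2]
      = 4 × 11
      = 44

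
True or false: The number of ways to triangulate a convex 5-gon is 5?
True

Solution: Triangulations of a convex 5-gon are counted by the Catalan number C_3: C_3 = C(6,3)/(3+1) = 20/4 = 5.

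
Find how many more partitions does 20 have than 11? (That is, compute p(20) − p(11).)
571

Explanation: Pentagonal recurrence p(n) = p(n−1) + p(n−2) − p(n−5) − p(n−7) + …: p(20) = p(19) + p(18) − p(15) − p(13) + p(8) + p(5) = 490 + 385 − 176 − 101 + 22 + 7 = 627.
p(11) = p(10) + p(9) − p(6) − p(4) = 42 + 30 − 11 − 5 = 56.
Difference = 627 − 56 = 571.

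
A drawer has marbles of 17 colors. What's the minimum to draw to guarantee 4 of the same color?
52

Solution: Worst case: 3 of each = 51. One more: 52.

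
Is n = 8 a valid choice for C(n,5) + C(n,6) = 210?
No
C(8,5) + C(8,6) = 56 + 28 = 84, which does not equal 210.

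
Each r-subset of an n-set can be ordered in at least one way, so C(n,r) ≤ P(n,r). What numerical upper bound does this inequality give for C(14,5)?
240,240

Solution: P(14,5) = 14·13·12·11·10 = 240,240, so C(14,5) ≤ 240,240. (The bound is loose by a factor of 5! = 120: C(14,5) = 240,240/120 = 2,002.)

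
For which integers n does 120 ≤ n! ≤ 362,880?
n! is strictly increasing; 5! = 120 and 9! = 362,880, so valid n = 5, 6, 7, 8, 9.
Final answer: 5, 6, 7, 8, 9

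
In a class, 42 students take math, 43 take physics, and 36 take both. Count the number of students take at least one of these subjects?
49

Reasoning: |A∪B| = |A|+|B|-|A∩B| = 42+43-36 = 49.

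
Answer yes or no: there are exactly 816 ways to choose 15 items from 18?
Yes

C(18,15) = 816.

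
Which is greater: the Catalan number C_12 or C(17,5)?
C_12

Solution: C_12 = C(24,12)/(12+1) = 2,704,156/13 = 208,012; C(17,5) = 6,188.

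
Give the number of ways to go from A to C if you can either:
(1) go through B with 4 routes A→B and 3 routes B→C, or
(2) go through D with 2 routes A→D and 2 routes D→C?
16

Solution: Route via B: 4×3=12. Route via D: 2×2=4. Total: 16.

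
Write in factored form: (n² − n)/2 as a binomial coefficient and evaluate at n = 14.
C(n,2); C(14,2) = 91

(n² − n)/2 = n(n−1)/2 = C(n,2). At n = 14: C(14,2) = 91.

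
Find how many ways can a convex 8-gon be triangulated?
132

Reasoning: Using the Catalan number formula: C_n = C(2n, n) / (n+1)
C_6 = C(12, 6) / (6+1)
     = 924 / 7
     = 132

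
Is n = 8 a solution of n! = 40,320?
Yes

Solution: 8! = 8·7! = 8·5,040 = 40,320, which equals 40,320.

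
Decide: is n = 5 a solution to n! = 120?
Yes
5! = 5·4! = 5·24 = 120, which equals 120.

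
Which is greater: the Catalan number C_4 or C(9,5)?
C(9,5)
C_4 = C(8,4)/(4+1) = 70/5 = 14; C(9,5) = 126.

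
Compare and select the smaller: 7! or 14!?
7!

Working:
7!=5,040, 14!=87,178,291,200. 14! > 7!.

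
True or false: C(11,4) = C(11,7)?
True

Reasoning: C(11,4) = C(11,11-4) by the symmetry property; both equal 330.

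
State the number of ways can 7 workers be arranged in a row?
5,040

Explanation: Arrangements of 7 distinct objects: 7! = 5,040.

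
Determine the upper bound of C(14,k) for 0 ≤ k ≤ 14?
3,432

Reasoning: Maximum at k = 7: C(14,7) = 3,432.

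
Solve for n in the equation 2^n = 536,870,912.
29

Solution: 536,870,912 = 1,024 × 1,024 × 512 = 2^10 × 2^10 × 2^9 = 2^29, so n = 29.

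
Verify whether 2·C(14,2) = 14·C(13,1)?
True

Explanation: Absorption identity k·C(n,k) = n·C(n-1,k-1). LHS = 2·91 = 182; RHS = 14·13 = 182.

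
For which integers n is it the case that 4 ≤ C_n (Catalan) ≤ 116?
3, 4, 5
C_2=2; C_3=5; C_4=14; C_5=42; C_6=132. So valid n = 3, 4, 5.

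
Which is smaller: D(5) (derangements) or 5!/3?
5!/3

Working:
D(5) = (5-1)·[D(4) + D(3)] = 4·[9 + 2] = 44; 5!/3 = 120/3 = 40.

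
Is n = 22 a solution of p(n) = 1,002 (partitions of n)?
Yes

Solution: Pentagonal recurrence p(n) = p(n−1) + p(n−2) − p(n−5) − p(n−7) + …: p(22) = p(21) + p(20) − p(17) − p(15) + p(10) + p(7) − p(0) = 792 + 627 − 297 − 176 + 42 + 15 − 1 = 1,002, which equals 1,002.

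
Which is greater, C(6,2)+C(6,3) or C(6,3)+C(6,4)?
Equal

Explanation: First=35, Second=35.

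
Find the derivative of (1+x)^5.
Using the power rule: d/dx (1+x)^5 = 5(1+x)^{4}.
Final answer: 5(1+x)^4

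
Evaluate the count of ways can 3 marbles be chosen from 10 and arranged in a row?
720

P(10,3) = 10!/(10-3)! = 720.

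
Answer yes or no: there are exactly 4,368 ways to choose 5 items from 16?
Yes

C(16,5) = 4,368.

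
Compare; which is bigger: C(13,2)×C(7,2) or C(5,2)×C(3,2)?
C(13,2)×C(7,2)=1,638, C(5,2)×C(3,2)=30.

Answer: C(13,2)×C(7,2)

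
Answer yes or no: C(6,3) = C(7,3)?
No

Solution: LHS = C(6,3) = 20; RHS = C(7,3) = 35. 20 ≠ 35, so the statement does not hold.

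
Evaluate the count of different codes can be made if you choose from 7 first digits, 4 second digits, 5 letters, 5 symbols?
By the multiplication principle: 7 × 4 × 5 × 5 = 700.
Final answer: 700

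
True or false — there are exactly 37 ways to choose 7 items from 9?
C(9,7) = 36 ≠ 37.
Final answer: False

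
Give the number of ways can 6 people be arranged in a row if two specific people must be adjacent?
240

Reasoning: Treat pair as unit: (6-1)! arrangements × 2 internal orders = 240.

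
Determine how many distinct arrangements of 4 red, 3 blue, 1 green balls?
280

Reasoning: Multinomial: 8!/(4! × 3! × 1!) = 280.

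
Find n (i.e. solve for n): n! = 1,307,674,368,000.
15

Solution: n! is strictly increasing. 13! = 6,227,020,800, 14! = 87,178,291,200, 15! = 1,307,674,368,000 ✓. So n = 15.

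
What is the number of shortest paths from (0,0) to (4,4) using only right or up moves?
70

Solution: Choose 4 rights from 8 moves: C(8,4) = 70.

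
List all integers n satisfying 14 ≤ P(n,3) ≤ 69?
4, 5

Explanation: P(3,3)=6; P(4,3)=24; P(5,3)=60; P(6,3)=120. So valid n = 4, 5.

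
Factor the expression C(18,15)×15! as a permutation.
P(18,15)
C(18,15)×15! = [18!/(15!(3)!)]×15! = 18!/(3)! = P(18,15) = 1,067,062,284,288,000.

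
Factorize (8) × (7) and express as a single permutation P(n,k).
P(8,2) = 8!/(6)!

Working:
Product of 2 consecutive descending integers starting at 8: P(8,2) = 8!/6! = 56.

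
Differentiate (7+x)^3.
3(7+x)^2

Solution: Using the power rule: d/dx (7+x)^3 = 3(7+x)^{2}.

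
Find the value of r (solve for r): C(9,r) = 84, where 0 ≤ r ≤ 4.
C(9,r) is increasing for 0 ≤ r ≤ 4. Stepping up (C(9,r+1) = C(9,r)·(9−r)/(r+1)): C(9,1) = 9, C(9,2) = 36, C(9,3) = 84 ✓. So r = 3.
Final answer: 3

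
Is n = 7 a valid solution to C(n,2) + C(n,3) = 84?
C(7,2) + C(7,3) = 21 + 35 = 56, which does not equal 84.

Answer: No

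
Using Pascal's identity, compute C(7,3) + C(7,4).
70

Reasoning: C(7,3) + C(7,4) = C(8,4) = 70.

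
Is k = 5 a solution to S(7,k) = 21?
S(7,5) = 5·S(6,5) + S(6,4) = 5·15 + 65 = 140, which does not equal 21.

Answer: No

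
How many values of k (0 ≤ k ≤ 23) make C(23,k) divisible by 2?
8

Working:
Checking C(23,k) mod 2 for k = 0..23: divisible at k = 8, 9, 10, 11, 12, 13, 14, 15. That's 8 values.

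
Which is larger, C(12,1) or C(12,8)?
C(12,1)=12, C(12,8)=495.
Final answer: C(12,8)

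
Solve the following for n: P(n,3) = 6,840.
20

Working:
P(n,3) = n(n−1)(n−2) is increasing in n; n(n−1)(n−2) ≈ (n−1)^3 = 6,840 gives n ≈ 20.0. Check: P(18,3) = 4,896, P(19,3) = 5,814, P(20,3) = 6,840 ✓. So n = 20.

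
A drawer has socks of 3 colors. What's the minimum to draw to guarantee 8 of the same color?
22
Worst case: 7 of each = 21. One more: 22.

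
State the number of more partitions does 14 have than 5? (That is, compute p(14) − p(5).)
128

Reasoning: Pentagonal recurrence p(n) = p(n−1) + p(n−2) − p(n−5) − p(n−7) + …: p(14) = p(13) + p(12) − p(9) − p(7) + p(2) = 101 + 77 − 30 − 15 + 2 = 135.
p(5) = p(4) + p(3) − p(0) = 5 + 3 − 1 = 7.
Difference = 135 − 7 = 128.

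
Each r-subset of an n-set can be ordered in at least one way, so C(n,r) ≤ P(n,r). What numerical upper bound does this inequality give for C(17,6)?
8,910,720

Working:
P(17,6) = 17·16·15·14·13·12 = 8,910,720, so C(17,6) ≤ 8,910,720. (The bound is loose by a factor of 6! = 720: C(17,6) = 8,910,720/720 = 12,376.)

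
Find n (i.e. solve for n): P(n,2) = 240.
16

Solution: P(n,2) = n(n−1) is increasing in n; n(n−1) ≈ (n−0.5)^2 = 240 gives n ≈ 16.0. Check: P(14,2) = 182, P(15,2) = 210, P(16,2) = 240 ✓. So n = 16.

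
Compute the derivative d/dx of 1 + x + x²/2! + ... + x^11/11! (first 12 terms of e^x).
1 + x + x²/2! + ... + x^10/10!

Solution: Differentiating term by term gives the first 11 terms of e^x.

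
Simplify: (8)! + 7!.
45,360

Reasoning: (8)! + 7! = (8)·7! + 7! = (8+1)·7! = 9·7! = 45,360.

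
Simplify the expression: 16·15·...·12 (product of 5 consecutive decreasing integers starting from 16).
524,160

Solution: This is P(16,5) = 16!/(11)! = 524,160.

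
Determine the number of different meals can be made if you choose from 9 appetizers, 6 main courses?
54

Solution: By the multiplication principle: 9 × 6 = 54.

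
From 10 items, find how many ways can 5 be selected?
252

C(10,5) = 10! / (5! × (10-5)!)
         = 10! / (5! × 5!)
         = 252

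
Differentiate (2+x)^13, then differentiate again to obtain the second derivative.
156(2+x)^11

Solution: First derivative: 13(2+x)^{12}. Second derivative: 13·12·(2+x)^{11} = 156(2+x)^{11}.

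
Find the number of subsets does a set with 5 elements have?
32

Reasoning: Each element can be included or excluded: 2^5 = 32.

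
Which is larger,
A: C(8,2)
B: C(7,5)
A

Solution: A=C(8,2)=28, B=C(7,5)=21.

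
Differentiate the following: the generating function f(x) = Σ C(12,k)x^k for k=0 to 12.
Term-by-term differentiation gives Σ k·C(12,k)x^{k-1} for k=1 to 12.
Final answer: Σ k·C(12,k)x^(k-1) for k=1 to 12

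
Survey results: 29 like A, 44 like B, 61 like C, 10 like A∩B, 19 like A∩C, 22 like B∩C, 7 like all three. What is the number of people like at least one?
90

Reasoning: |A∪B∪C| = 29+44+61-10-19-22+7 = 90.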